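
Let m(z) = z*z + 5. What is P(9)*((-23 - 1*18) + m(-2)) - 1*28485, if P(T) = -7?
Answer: -28261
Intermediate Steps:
m(z) = 5 + z**2 (m(z) = z**2 + 5 = 5 + z**2)
P(9)*((-23 - 1*18) + m(-2)) - 1*28485 = -7*((-23 - 1*18) + (5 + (-2)**2)) - 1*28485 = -7*((-23 - 18) + (5 + 4)) - 28485 = -7*(-41 + 9) - 28485 = -7*(-32) - 28485 = 224 - 28485 = -28261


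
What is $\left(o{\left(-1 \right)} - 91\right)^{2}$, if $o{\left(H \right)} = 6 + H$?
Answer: $7396$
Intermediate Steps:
$\left(o{\left(-1 \right)} - 91\right)^{2} = \left(\left(6 - 1\right) - 91\right)^{2} = \left(5 - 91\right)^{2} = \left(-86\right)^{2} = 7396$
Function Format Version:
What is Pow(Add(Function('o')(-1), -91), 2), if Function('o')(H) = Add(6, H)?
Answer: 7396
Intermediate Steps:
Pow(Add(Function('o')(-1), -91), 2) = Pow(Add(Add(6, -1), -91), 2) = Pow(Add(5, -91), 2) = Pow(-86, 2) = 7396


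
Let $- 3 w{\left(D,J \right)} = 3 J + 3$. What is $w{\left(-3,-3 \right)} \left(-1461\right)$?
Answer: $-2922$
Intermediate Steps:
$w{\left(D,J \right)} = -1 - J$ ($w{\left(D,J \right)} = - \frac{3 J + 3}{3} = - \frac{3 + 3 J}{3} = -1 - J$)
$w{\left(-3,-3 \right)} \left(-1461\right) = \left(-1 - -3\right) \left(-1461\right) = \left(-1 + 3\right) \left(-1461\right) = 2 \left(-1461\right) = -2922$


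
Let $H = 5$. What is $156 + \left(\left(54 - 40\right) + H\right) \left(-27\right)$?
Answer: $-357$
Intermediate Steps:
$156 + \left(\left(54 - 40\right) + H\right) \left(-27\right) = 156 + \left(\left(54 - 40\right) + 5\right) \left(-27\right) = 156 + \left(14 + 5\right) \left(-27\right) = 156 + 19 \left(-27\right) = 156 - 513 = -357$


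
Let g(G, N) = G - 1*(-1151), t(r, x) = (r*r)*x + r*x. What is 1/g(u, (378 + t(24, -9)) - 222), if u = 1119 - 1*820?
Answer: 1/1450 ≈ 0.00068966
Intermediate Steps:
t(r, x) = r*x + x*r² (t(r, x) = r²*x + r*x = x*r² + r*x = r*x + x*r²)
u = 299 (u = 1119 - 820 = 299)
g(G, N) = 1151 + G (g(G, N) = G + 1151 = 1151 + G)
1/g(u, (378 + t(24, -9)) - 222) = 1/(1151 + 299) = 1/1450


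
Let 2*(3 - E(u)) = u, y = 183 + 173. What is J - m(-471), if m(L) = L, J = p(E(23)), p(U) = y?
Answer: 827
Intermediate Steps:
y = 356
E(u) = 3 - u/2
p(U) = 356
J = 356
J - m(-471) = 356 - 1*(-471) = 356 + 471 = 827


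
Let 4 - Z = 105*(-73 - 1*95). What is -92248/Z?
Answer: -23062/4411 ≈ -5.2283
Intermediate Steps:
Z = 17644 (Z = 4 - 105*(-73 - 1*95) = 4 - 105*(-73 - 95) = 4 - 105*(-168) = 4 - 1*(-17640) = 4 + 17640 = 17644)
-92248/Z = -92248/17644 = -92248*1/17644 = -23062/4411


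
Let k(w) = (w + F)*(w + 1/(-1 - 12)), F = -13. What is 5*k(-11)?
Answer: 17280/13 ≈ 1329.2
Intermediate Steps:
k(w) = (-13 + w)*(-1/13 + w) (k(w) = (w - 13)*(w + 1/(-1 - 12)) = (-13 + w)*(w + 1/(-13)) = (-13 + w)*(w - 1/13) = (-13 + w)*(-1/13 + w))
5*k(-11) = 5*(1 + (-11)² - 170/13*(-11)) = 5*(1 + 121 + 1870/13) = 5*(3456/13) = 17280/13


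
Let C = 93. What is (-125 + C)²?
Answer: 1024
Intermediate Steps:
(-125 + C)² = (-125 + 93)² = (-32)² = 1024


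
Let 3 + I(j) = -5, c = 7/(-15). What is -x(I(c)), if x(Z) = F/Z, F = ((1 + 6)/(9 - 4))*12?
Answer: 21/10 ≈ 2.1000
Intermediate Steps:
c = -7/15 (c = 7*(-1/15) = -7/15 ≈ -0.46667)
I(j) = -8 (I(j) = -3 - 5 = -8)
F = 84/5 (F = (7/5)*12 = 84/5 ≈ 16.800)
x(Z) = 84/(5*Z)
-x(I(c)) = -84/(5*(-8)) = -84*(-1)/(5*8) = -1*(-21/10) = 21/10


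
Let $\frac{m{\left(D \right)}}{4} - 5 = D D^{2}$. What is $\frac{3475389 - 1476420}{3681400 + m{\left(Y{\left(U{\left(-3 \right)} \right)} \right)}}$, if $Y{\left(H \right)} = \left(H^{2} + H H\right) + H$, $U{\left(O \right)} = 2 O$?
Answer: $\frac{666323}{1610468} \approx 0.41374$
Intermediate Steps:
$Y{\left(H \right)} = H + 2 H^{2}$ ($Y{\left(H \right)} = \left(H^{2} + H^{2}\right) + H = 2 H^{2} + H = H + 2 H^{2}$)
$m{\left(D \right)} = 20 + 4 D^{3}$ ($m{\left(D \right)} = 20 + 4 D D^{2} = 20 + 4 D^{3}$)
$\frac{3475389 - 1476420}{3681400 + m{\left(Y{\left(U{\left(-3 \right)} \right)} \right)}} = \frac{3475389 - 1476420}{3681400 + \left(20 + 4 \left(2 \left(-3\right) \left(1 + 2 \cdot 2 \left(-3\right)\right)\right)^{3}\right)} = \frac{1998969}{3681400 + \left(20 + 4 \left(- 6 \left(1 + 2 \left(-6\right)\right)\right)^{3}\right)} = \frac{1998969}{3681400 + \left(20 + 4 \left(- 6 \left(1 - 12\right)\right)^{3}\right)} = \frac{1998969}{3681400 + \left(20 + 4 \left(\left(-6\right) \left(-11\right)\right)^{3}\right)} = \frac{1998969}{3681400 + \left(20 + 4 \cdot 66^{3}\right)} = \frac{1998969}{3681400 + \left(20 + 4 \cdot 287496\right)} = \frac{1998969}{3681400 + \left(20 + 1149984\right)} = \frac{1998969}{3681400 + 1150004} = \frac{1998969}{4831404} = 1998969 \cdot \frac{1}{4831404} = \frac{666323}{1610468}$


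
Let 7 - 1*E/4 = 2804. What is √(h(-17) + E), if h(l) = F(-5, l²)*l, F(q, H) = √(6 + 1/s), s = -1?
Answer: √(-11188 - 17*√5) ≈ 105.95*I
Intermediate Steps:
E = -11188 (E = 28 - 4*2804 = 28 - 11216 = -11188)
F(q, H) = √5 (F(q, H) = √(6 + 1/(-1)) = √(6 - 1) = √5)
h(l) = l*√5 (h(l) = √5*l = l*√5)
√(h(-17) + E) = √(-17*√5 - 11188) = √(-11188 - 17*√5)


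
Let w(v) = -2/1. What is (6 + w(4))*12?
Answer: 48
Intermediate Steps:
w(v) = -2 (w(v) = -2*1 = -2)
(6 + w(4))*12 = (6 - 2)*12 = 4*12 = 48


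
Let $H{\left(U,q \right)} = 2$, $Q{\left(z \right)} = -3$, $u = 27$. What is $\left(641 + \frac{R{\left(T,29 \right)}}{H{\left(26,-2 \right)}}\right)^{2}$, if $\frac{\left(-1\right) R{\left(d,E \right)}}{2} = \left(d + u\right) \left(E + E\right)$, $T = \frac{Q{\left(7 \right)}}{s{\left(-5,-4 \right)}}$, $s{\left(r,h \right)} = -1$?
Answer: $1207801$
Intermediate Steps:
$T = 3$ ($T = - \frac{3}{-1} = \left(-3\right) \left(-1\right) = 3$)
$R{\left(d,E \right)} = - 4 E \left(27 + d\right)$ ($R{\left(d,E \right)} = - 2 \left(d + 27\right) \left(E + E\right) = - 2 \left(27 + d\right) 2 E = - 2 \cdot 2 E \left(27 + d\right) = - 4 E \left(27 + d\right)$)
$\left(641 + \frac{R{\left(T,29 \right)}}{H{\left(26,-2 \right)}}\right)^{2} = \left(641 + \frac{\left(-4\right) 29 \left(27 + 3\right)}{2}\right)^{2} = \left(641 + \left(-4\right) 29 \cdot 30 \cdot \frac{1}{2}\right)^{2} = \left(641 - 1740\right)^{2} = \left(-1099\right)^{2} = 1207801$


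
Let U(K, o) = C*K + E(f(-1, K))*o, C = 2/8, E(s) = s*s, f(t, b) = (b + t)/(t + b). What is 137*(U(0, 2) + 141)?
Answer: 19591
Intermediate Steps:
f(t, b) = 1 (f(t, b) = (b + t)/(b + t) = 1)
E(s) = s**2
C = 1/4 (C = 2*(1/8) = 1/4 ≈ 0.25000)
U(K, o) = o + K/4 (U(K, o) = K/4 + 1**2*o = K/4 + 1*o = K/4 + o = o + K/4)
137*(U(0, 2) + 141) = 137*((2 + (1/4)*0) + 141) = 137*((2 + 0) + 141) = 137*(2 + 141) = 137*143 = 19591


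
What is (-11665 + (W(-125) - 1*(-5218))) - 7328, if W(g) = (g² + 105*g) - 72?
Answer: -11347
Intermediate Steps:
W(g) = -72 + g² + 105*g
(-11665 + (W(-125) - 1*(-5218))) - 7328 = (-11665 + ((-72 + (-125)² + 105*(-125)) - 1*(-5218))) - 7328 = (-11665 + ((-72 + 15625 - 13125) + 5218)) - 7328 = (-11665 + (2428 + 5218)) - 7328 = (-11665 + 7646) - 7328 = -4019 - 7328 = -11347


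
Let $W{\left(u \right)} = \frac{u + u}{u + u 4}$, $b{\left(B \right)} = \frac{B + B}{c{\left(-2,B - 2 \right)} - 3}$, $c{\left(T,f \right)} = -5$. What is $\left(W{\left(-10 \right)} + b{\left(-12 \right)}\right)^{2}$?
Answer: $\frac{289}{25} \approx 11.56$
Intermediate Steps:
$b{\left(B \right)} = - \frac{B}{4}$ ($b{\left(B \right)} = \frac{B + B}{-5 - 3} = \frac{2 B}{-8} = 2 B \left(- \frac{1}{8}\right) = - \frac{B}{4}$)
$W{\left(u \right)} = \frac{2}{5}$ ($W{\left(u \right)} = \frac{2 u}{u + 4 u} = \frac{2 u}{5 u} = 2 u \frac{1}{5 u} = \frac{2}{5}$)
$\left(W{\left(-10 \right)} + b{\left(-12 \right)}\right)^{2} = \left(\frac{2}{5} - -3\right)^{2} = \left(\frac{2}{5} + 3\right)^{2} = \left(\frac{17}{5}\right)^{2} = \frac{289}{25}$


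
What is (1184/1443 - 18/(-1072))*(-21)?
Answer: -122521/6968 ≈ -17.583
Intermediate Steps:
(1184/1443 - 18/(-1072))*(-21) = (1184*(1/1443) - 18*(-1/1072))*(-21) = (32/39 + 9/536)*(-21) = (17503/20904)*(-21) = -122521/6968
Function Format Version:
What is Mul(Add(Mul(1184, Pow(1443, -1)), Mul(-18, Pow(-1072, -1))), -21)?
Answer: Rational(-122521, 6968) ≈ -17.583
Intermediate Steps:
Mul(Add(Mul(1184, Pow(1443, -1)), Mul(-18, Pow(-1072, -1))), -21) = Mul(Add(Mul(1184, Rational(1, 1443)), Mul(-18, Rational(-1, 1072))), -21) = Mul(Add(Rational(32, 39), Rational(9, 536)), -21) = Mul(Rational(17503, 20904), -21) = Rational(-122521, 6968)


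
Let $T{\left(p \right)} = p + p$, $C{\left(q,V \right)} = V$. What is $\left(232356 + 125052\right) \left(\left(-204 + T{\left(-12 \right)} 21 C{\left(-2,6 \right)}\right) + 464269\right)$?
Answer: $164779741728$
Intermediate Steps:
$T{\left(p \right)} = 2 p$
$\left(232356 + 125052\right) \left(\left(-204 + T{\left(-12 \right)} 21 C{\left(-2,6 \right)}\right) + 464269\right) = \left(232356 + 125052\right) \left(\left(-204 + 2 \left(-12\right) 21 \cdot 6\right) + 464269\right) = 357408 \left(\left(-204 - 3024\right) + 464269\right) = 357408 \left(-3228 + 464269\right) = 357408 \cdot 461041 = 164779741728$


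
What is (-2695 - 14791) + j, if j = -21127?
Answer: -38613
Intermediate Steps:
(-2695 - 14791) + j = (-2695 - 14791) - 21127 = -17486 - 21127 = -38613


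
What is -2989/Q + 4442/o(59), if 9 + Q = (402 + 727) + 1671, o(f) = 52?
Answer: 6121097/72566 ≈ 84.352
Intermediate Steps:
Q = 2791 (Q = -9 + ((402 + 727) + 1671) = -9 + (1129 + 1671) = -9 + 2800 = 2791)
-2989/Q + 4442/o(59) = -2989/2791 + 4442/52 = -2989*1/2791 + 4442*(1/52) = -2989/2791 + 2221/26 = 6121097/72566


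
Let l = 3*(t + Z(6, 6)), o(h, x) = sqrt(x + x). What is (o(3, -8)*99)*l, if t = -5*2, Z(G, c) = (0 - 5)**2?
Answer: 17820*I ≈ 17820.0*I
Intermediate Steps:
Z(G, c) = 25 (Z(G, c) = (-5)**2 = 25)
t = -10
o(h, x) = sqrt(2)*sqrt(x) (o(h, x) = sqrt(2*x) = sqrt(2)*sqrt(x))
l = 45 (l = 3*(-10 + 25) = 3*15 = 45)
(o(3, -8)*99)*l = ((sqrt(2)*sqrt(-8))*99)*45 = ((sqrt(2)*(2*I*sqrt(2)))*99)*45 = ((4*I)*99)*45 = (396*I)*45 = 17820*I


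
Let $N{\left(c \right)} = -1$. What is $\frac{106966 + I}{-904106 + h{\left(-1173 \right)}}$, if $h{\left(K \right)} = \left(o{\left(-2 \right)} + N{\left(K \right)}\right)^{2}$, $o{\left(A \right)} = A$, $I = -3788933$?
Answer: $\frac{3681967}{904097} \approx 4.0725$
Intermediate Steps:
$h{\left(K \right)} = 9$ ($h{\left(K \right)} = \left(-2 - 1\right)^{2} = \left(-3\right)^{2} = 9$)
$\frac{106966 + I}{-904106 + h{\left(-1173 \right)}} = \frac{106966 - 3788933}{-904106 + 9} = - \frac{3681967}{-904097} = \left(-3681967\right) \left(- \frac{1}{904097}\right) = \frac{3681967}{904097}$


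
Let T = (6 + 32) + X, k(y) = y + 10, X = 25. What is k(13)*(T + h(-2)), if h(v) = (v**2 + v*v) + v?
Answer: 1587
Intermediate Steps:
h(v) = v + 2*v**2 (h(v) = (v**2 + v**2) + v = 2*v**2 + v = v + 2*v**2)
k(y) = 10 + y
T = 63 (T = (6 + 32) + 25 = 38 + 25 = 63)
k(13)*(T + h(-2)) = (10 + 13)*(63 - 2*(1 + 2*(-2))) = 23*(63 - 2*(1 - 4)) = 23*(63 - 2*(-3)) = 23*(63 + 6) = 23*69 = 1587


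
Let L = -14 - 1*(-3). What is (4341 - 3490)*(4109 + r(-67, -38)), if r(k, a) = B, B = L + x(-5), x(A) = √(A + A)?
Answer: 3487398 + 851*I*√10 ≈ 3.4874e+6 + 2691.1*I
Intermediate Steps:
x(A) = √2*√A (x(A) = √(2*A) = √2*√A)
L = -11 (L = -14 + 3 = -11)
B = -11 + I*√10 (B = -11 + √2*√(-5) = -11 + √2*(I*√5) = -11 + I*√10 ≈ -11.0 + 3.1623*I)
r(k, a) = -11 + I*√10
(4341 - 3490)*(4109 + r(-67, -38)) = (4341 - 3490)*(4109 + (-11 + I*√10)) = 851*(4098 + I*√10) = 3487398 + 851*I*√10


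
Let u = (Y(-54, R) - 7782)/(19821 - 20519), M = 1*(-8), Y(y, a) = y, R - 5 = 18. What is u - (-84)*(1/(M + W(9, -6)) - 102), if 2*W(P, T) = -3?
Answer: -56798598/6631 ≈ -8565.6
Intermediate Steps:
R = 23 (R = 5 + 18 = 23)
W(P, T) = -3/2 (W(P, T) = (½)*(-3) = -3/2)
M = -8
u = 3918/349 (u = (-54 - 7782)/(19821 - 20519) = -7836/(-698) = -7836*(-1/698) = 3918/349 ≈ 11.226)
u - (-84)*(1/(M + W(9, -6)) - 102) = 3918/349 - (-84)*(1/(-8 - 3/2) - 102) = 3918/349 - (-84)*(1/(-19/2) - 102) = 3918/349 - (-84)*(-2/19 - 102) = 3918/349 - (-84)*(-1940)/19 = 3918/349 - 1*162960/19 = 3918/349 - 162960/19 = -56798598/6631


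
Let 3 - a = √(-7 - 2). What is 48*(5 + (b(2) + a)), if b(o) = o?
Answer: 480 - 144*I ≈ 480.0 - 144.0*I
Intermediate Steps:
a = 3 - 3*I (a = 3 - √(-7 - 2) = 3 - √(-9) = 3 - 3*I ≈ 3.0 - 3.0*I)
48*(5 + (b(2) + a)) = 48*(5 + (2 + (3 - 3*I))) = 48*(5 + (5 - 3*I)) = 48*(10 - 3*I) = 480 - 144*I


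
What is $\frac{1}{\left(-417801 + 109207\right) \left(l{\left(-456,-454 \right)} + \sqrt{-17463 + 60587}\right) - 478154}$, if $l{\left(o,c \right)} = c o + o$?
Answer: $- \frac{31873061773}{2031782080216149909226} + \frac{154297 \sqrt{10781}}{1015891040108074954613} \approx -1.5671 \cdot 10^{-11}$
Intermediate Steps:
$l{\left(o,c \right)} = o + c o$
$\frac{1}{\left(-417801 + 109207\right) \left(l{\left(-456,-454 \right)} + \sqrt{-17463 + 60587}\right) - 478154} = \frac{1}{\left(-417801 + 109207\right) \left(- 456 \left(1 - 454\right) + \sqrt{-17463 + 60587}\right) - 478154} = \frac{1}{- 308594 \left(\left(-456\right) \left(-453\right) + \sqrt{43124}\right) - 478154} = \frac{1}{- 308594 \left(206568 + 2 \sqrt{10781}\right) - 478154} = \frac{1}{\left(-63745645392 - 617188 \sqrt{10781}\right) - 478154} = \frac{1}{-63746123546 - 617188 \sqrt{10781}}$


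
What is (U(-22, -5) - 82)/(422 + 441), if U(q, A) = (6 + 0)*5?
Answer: -52/863 ≈ -0.060255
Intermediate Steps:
U(q, A) = 30 (U(q, A) = 6*5 = 30)
(U(-22, -5) - 82)/(422 + 441) = (30 - 82)/(422 + 441) = -52/863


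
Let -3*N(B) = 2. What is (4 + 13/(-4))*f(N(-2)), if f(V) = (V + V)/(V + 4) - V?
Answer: ⅕ ≈ 0.20000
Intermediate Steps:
N(B) = -⅔ (N(B) = -⅓*2 = -⅔)
f(V) = -V + 2*V/(4 + V) (f(V) = (2*V)/(4 + V) - V = 2*V/(4 + V) - V = -V + 2*V/(4 + V))
(4 + 13/(-4))*f(N(-2)) = (4 + 13/(-4))*(-1*(-⅔)*(2 - ⅔)/(4 - ⅔)) = (4 + 13*(-¼))*(-1*(-⅔)*4/3/10/3) = (4 - 13/4)*(-1*(-⅔)*3/10*4/3) = (¾)*(4/15) = ⅕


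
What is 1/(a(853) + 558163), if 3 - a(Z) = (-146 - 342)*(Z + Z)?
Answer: 1/1390694 ≈ 7.1907e-7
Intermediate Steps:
a(Z) = 3 + 976*Z (a(Z) = 3 - (-146 - 342)*(Z + Z) = 3 - (-488)*2*Z = 3 - (-976)*Z = 3 + 976*Z)
1/(a(853) + 558163) = 1/((3 + 976*853) + 558163) = 1/((3 + 832528) + 558163) = 1/(832531 + 558163) = 1/1390694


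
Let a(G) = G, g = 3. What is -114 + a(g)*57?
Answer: 57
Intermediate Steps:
-114 + a(g)*57 = -114 + 3*57 = -114 + 171 = 57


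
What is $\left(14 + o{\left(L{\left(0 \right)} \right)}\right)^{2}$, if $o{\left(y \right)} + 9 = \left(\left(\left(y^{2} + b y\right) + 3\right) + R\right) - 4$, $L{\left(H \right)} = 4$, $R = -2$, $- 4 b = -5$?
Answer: $529$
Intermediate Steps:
$b = \frac{5}{4}$ ($b = \left(- \frac{1}{4}\right) \left(-5\right) = \frac{5}{4} \approx 1.25$)
$o{\left(y \right)} = -12 + y^{2} + \frac{5 y}{4}$ ($o{\left(y \right)} = -9 - \left(3 - y^{2} - \frac{5 y}{4}\right) = -9 + \left(-3 + y^{2} + \frac{5 y}{4}\right) = -12 + y^{2} + \frac{5 y}{4}$)
$\left(14 + o{\left(L{\left(0 \right)} \right)}\right)^{2} = \left(14 + \left(-12 + 4^{2} + \frac{5}{4} \cdot 4\right)\right)^{2} = \left(14 + \left(-12 + 16 + 5\right)\right)^{2} = \left(14 + 9\right)^{2} = 23^{2} = 529$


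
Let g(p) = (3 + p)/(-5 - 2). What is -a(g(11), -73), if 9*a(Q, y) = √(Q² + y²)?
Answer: -√5333/9 ≈ -8.1142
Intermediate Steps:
g(p) = -3/7 - p/7 (g(p) = (3 + p)/(-7) = (3 + p)*(-⅐) = -3/7 - p/7)
a(Q, y) = √(Q² + y²)/9
-a(g(11), -73) = -√((-3/7 - ⅐*11)² + (-73)²)/9 = -√((-3/7 - 11/7)² + 5329)/9 = -√((-2)² + 5329)/9 = -√(4 + 5329)/9 = -√5333/9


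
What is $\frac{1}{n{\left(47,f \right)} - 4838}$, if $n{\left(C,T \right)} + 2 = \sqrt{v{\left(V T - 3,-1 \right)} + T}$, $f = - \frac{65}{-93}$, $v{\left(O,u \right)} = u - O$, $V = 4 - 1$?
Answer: $- \frac{56265}{272322593} - \frac{\sqrt{1302}}{1089290372} \approx -0.00020664$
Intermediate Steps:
$V = 3$ ($V = 4 - 1 = 3$)
$f = \frac{65}{93}$ ($f = \left(-65\right) \left(- \frac{1}{93}\right) = \frac{65}{93} \approx 0.69893$)
$n{\left(C,T \right)} = -2 + \sqrt{2 - 2 T}$ ($n{\left(C,T \right)} = -2 + \sqrt{\left(-1 - \left(3 T - 3\right)\right) + T} = -2 + \sqrt{\left(-1 - \left(-3 + 3 T\right)\right) + T} = -2 + \sqrt{\left(2 - 3 T\right) + T} = -2 + \sqrt{2 - 2 T}$)
$\frac{1}{n{\left(47,f \right)} - 4838} = \frac{1}{\left(-2 + \sqrt{2 - \frac{130}{93}}\right) - 4838} = \frac{1}{\left(-2 + \sqrt{\frac{56}{93}}\right) - 4838} = \frac{1}{\left(-2 + \frac{2 \sqrt{1302}}{93}\right) - 4838} = \frac{1}{-4840 + \frac{2 \sqrt{1302}}{93}}$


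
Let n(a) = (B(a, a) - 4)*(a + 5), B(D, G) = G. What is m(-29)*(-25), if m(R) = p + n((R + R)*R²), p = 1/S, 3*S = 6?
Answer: -118962224325/2 ≈ -5.9481e+10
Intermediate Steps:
S = 2 (S = (⅓)*6 = 2)
p = ½ (p = 1/2 = ½ ≈ 0.50000)
n(a) = (-4 + a)*(5 + a) (n(a) = (a - 4)*(a + 5) = (-4 + a)*(5 + a))
m(R) = -39/2 + 2*R³ + 4*R⁶ (m(R) = ½ + (-20 + (R + R)*R² + ((R + R)*R²)²) = ½ + (-20 + (2*R)*R² + ((2*R)*R²)²) = ½ + (-20 + 2*R³ + (2*R³)²) = ½ + (-20 + 2*R³ + 4*R⁶) = -39/2 + 2*R³ + 4*R⁶)
m(-29)*(-25) = (-39/2 + 2*(-29)³ + 4*(-29)⁶)*(-25) = (-39/2 + 2*(-24389) + 4*594823321)*(-25) = (-39/2 - 48778 + 2379293284)*(-25) = (4758488973/2)*(-25) = -118962224325/2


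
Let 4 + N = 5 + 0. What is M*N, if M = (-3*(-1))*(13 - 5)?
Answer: 24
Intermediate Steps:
N = 1 (N = -4 + (5 + 0) = -4 + 5 = 1)
M = 24 (M = 3*8 = 24)
M*N = 24*1 = 24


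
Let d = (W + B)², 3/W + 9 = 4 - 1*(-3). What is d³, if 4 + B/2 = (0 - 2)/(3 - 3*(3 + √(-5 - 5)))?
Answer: (158652364626*√10 + 10438262258957*I)/(46656*(26*√10 + 333*I)) ≈ 6.4077e+5 + 1.2592e+5*I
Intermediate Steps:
W = -3/2 (W = 3/(-9 + (4 - 1*(-3))) = 3/(-9 + (4 + 3)) = 3/(-9 + 7) = 3/(-2) = 3*(-½) = -3/2 ≈ -1.5000)
B = -8 - 4/(-6 - 3*I*√10) (B = -8 + 2*((0 - 2)/(3 - 3*(3 + √(-5 - 5)))) = -8 + 2*(-2/(3 - 3*(3 + √(-10)))) = -8 + 2*(-2/(3 - 3*(3 + I*√10))) = -8 + 2*(-2/(3 + (-9 - 3*I*√10))) = -8 + 2*(-2/(-6 - 3*I*√10)) = -8 - 4/(-6 - 3*I*√10) ≈ -7.8095 - 0.30117*I)
d = (-3/2 + 4*(-6*√10 + 11*I)/(3*(√10 - 2*I)))² ≈ 86.577 + 5.6075*I
d³ = ((6042*√10 + 10627*I)/(36*(2*√10 + 3*I)))³ = (6042*√10 + 10627*I)³/(46656*(2*√10 + 3*I)³)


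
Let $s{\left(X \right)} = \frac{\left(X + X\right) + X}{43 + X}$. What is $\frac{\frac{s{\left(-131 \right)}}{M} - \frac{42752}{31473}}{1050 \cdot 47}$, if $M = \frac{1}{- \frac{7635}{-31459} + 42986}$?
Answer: $\frac{16726382301059017}{4299845829879600} \approx 3.89$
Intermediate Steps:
$s{\left(X \right)} = \frac{3 X}{43 + X}$ ($s{\left(X \right)} = \frac{2 X + X}{43 + X} = \frac{3 X}{43 + X}$)
$M = \frac{31459}{1352304209}$ ($M = \frac{1}{\left(-7635\right) \left(- \frac{1}{31459}\right) + 42986} = \frac{1}{\frac{7635}{31459} + 42986} = \frac{1}{\frac{1352304209}{31459}} = \frac{31459}{1352304209} \approx 2.3263 \cdot 10^{-5}$)
$\frac{\frac{s{\left(-131 \right)}}{M} - \frac{42752}{31473}}{1050 \cdot 47} = \frac{\frac{3 \left(-131\right) \frac{1}{43 - 131}}{\frac{31459}{1352304209}} - \frac{42752}{31473}}{1050 \cdot 47} = \frac{3 \left(-131\right) \frac{1}{-88} \cdot \frac{1352304209}{31459} - \frac{42752}{31473}}{49350} = \left(3 \left(-131\right) \left(- \frac{1}{88}\right) \frac{1352304209}{31459} - \frac{42752}{31473}\right) \frac{1}{49350} = \left(\frac{393}{88} \cdot \frac{1352304209}{31459} - \frac{42752}{31473}\right) \frac{1}{49350} = \left(\frac{531455554137}{2768392} - \frac{42752}{31473}\right) \frac{1}{49350} = \frac{16726382301059017}{87129601416} \cdot \frac{1}{49350} = \frac{16726382301059017}{4299845829879600}$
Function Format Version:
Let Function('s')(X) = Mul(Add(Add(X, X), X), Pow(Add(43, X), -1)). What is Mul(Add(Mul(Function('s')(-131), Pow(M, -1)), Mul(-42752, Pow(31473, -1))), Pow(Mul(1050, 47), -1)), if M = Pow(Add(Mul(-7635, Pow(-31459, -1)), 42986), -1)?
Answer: Rational(16726382301059017, 4299845829879600) ≈ 3.8900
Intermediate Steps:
Function('s')(X) = Mul(3, X, Pow(Add(43, X), -1)) (Function('s')(X) = Mul(Add(Mul(2, X), X), Pow(Add(43, X), -1)) = Mul(Mul(3, X), Pow(Add(43, X), -1)) = Mul(3, X, Pow(Add(43, X), -1)))
M = Rational(31459, 1352304209) (M = Pow(Add(Mul(-7635, Rational(-1, 31459)), 42986), -1) = Pow(Add(Rational(7635, 31459), 42986), -1) = Pow(Rational(1352304209, 31459), -1) = Rational(31459, 1352304209) ≈ 2.3263e-5)
Mul(Add(Mul(Function('s')(-131), Pow(M, -1)), Mul(-42752, Pow(31473, -1))), Pow(Mul(1050, 47), -1)) = Mul(Add(Mul(Mul(3, -131, Pow(Add(43, -131), -1)), Pow(Rational(31459, 1352304209), -1)), Mul(-42752, Pow(31473, -1))), Pow(Mul(1050, 47), -1)) = Mul(Add(Mul(Mul(3, -131, Pow(-88, -1)), Rational(1352304209, 31459)), Mul(-42752, Rational(1, 31473))), Pow(49350, -1)) = Mul(Add(Mul(Mul(3, -131, Rational(-1, 88)), Rational(1352304209, 31459)), Rational(-42752, 31473)), Rational(1, 49350)) = Mul(Add(Mul(Rational(393, 88), Rational(1352304209, 31459)), Rational(-42752, 31473)), Rational(1, 49350)) = Mul(Add(Rational(531455554137, 2768392), Rational(-42752, 31473)), Rational(1, 49350)) = Mul(Rational(16726382301059017, 87129601416), Rational(1, 49350)) = Rational(16726382301059017, 4299845829879600)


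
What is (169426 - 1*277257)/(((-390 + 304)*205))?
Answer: 107831/17630 ≈ 6.1163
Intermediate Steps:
(169426 - 1*277257)/(((-390 + 304)*205)) = (169426 - 277257)/((-86*205)) = -107831/(-17630) = -107831*(-1/17630) = 107831/17630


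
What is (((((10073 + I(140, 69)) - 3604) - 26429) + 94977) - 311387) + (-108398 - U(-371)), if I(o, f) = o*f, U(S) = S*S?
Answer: -472749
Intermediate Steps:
U(S) = S²
I(o, f) = f*o
(((((10073 + I(140, 69)) - 3604) - 26429) + 94977) - 311387) + (-108398 - U(-371)) = (((((10073 + 69*140) - 3604) - 26429) + 94977) - 311387) + (-108398 - 1*(-371)²) = (((((10073 + 9660) - 3604) - 26429) + 94977) - 311387) + (-108398 - 1*137641) = ((((19733 - 3604) - 26429) + 94977) - 311387) + (-108398 - 137641) = (((16129 - 26429) + 94977) - 311387) - 246039 = ((-10300 + 94977) - 311387) - 246039 = (84677 - 311387) - 246039 = -226710 - 246039 = -472749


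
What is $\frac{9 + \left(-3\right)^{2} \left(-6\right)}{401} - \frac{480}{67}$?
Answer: $- \frac{195495}{26867} \approx -7.2764$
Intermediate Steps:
$\frac{9 + \left(-3\right)^{2} \left(-6\right)}{401} - \frac{480}{67} = \left(9 + 9 \left(-6\right)\right) \frac{1}{401} - \frac{480}{67} = \left(9 - 54\right) \frac{1}{401} - \frac{480}{67} = \left(-45\right) \frac{1}{401} - \frac{480}{67} = - \frac{45}{401} - \frac{480}{67} = - \frac{195495}{26867}$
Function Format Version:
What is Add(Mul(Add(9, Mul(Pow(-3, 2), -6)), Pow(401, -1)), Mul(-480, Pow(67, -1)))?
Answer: Rational(-195495, 26867) ≈ -7.2764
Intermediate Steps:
Add(Mul(Add(9, Mul(Pow(-3, 2), -6)), Pow(401, -1)), Mul(-480, Pow(67, -1))) = Add(Mul(Add(9, Mul(9, -6)), Rational(1, 401)), Mul(-480, Rational(1, 67))) = Add(Mul(Add(9, -54), Rational(1, 401)), Rational(-480, 67)) = Add(Mul(-45, Rational(1, 401)), Rational(-480, 67)) = Add(Rational(-45, 401), Rational(-480, 67)) = Rational(-195495, 26867)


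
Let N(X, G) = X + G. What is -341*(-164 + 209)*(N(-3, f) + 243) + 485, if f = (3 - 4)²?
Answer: -3697660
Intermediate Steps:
f = 1 (f = (-1)² = 1)
N(X, G) = G + X
-341*(-164 + 209)*(N(-3, f) + 243) + 485 = -341*(-164 + 209)*((1 - 3) + 243) + 485 = -15345*(-2 + 243) + 485 = -15345*241 + 485 = -341*10845 + 485 = -3698145 + 485 = -3697660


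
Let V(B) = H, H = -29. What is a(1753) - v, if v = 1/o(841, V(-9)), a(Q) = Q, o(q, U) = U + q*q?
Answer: 1239812755/707252 ≈ 1753.0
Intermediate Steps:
V(B) = -29
o(q, U) = U + q²
v = 1/707252 (v = 1/(-29 + 841²) = 1/(-29 + 707281) = 1/707252 ≈ 1.4139e-6)
a(1753) - v = 1753 - 1*1/707252 = 1753 - 1/707252 = 1239812755/707252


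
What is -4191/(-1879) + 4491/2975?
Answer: 20906814/5590025 ≈ 3.7400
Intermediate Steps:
-4191/(-1879) + 4491/2975 = -4191*(-1/1879) + 4491*(1/2975) = 4191/1879 + 4491/2975 = 20906814/5590025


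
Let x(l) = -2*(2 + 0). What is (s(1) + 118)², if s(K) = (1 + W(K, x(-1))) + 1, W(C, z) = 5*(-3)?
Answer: 11025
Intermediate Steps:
x(l) = -4 (x(l) = -2*2 = -4)
W(C, z) = -15
s(K) = -13 (s(K) = (1 - 15) + 1 = -14 + 1 = -13)
(s(1) + 118)² = (-13 + 118)² = 105² = 11025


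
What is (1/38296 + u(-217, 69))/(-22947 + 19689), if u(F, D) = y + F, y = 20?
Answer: 7544311/124768368 ≈ 0.060467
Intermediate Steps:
u(F, D) = 20 + F
(1/38296 + u(-217, 69))/(-22947 + 19689) = (1/38296 + (20 - 217))/(-22947 + 19689) = (1/38296 - 197)/(-3258) = -7544311/38296*(-1/3258) = 7544311/124768368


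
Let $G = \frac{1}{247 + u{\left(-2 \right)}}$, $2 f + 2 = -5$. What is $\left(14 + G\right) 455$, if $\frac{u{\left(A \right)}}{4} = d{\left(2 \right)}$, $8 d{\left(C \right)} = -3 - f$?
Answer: $\frac{6301750}{989} \approx 6371.8$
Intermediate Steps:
$f = - \frac{7}{2}$ ($f = -1 + \frac{1}{2} \left(-5\right) = -1 - \frac{5}{2} = - \frac{7}{2} \approx -3.5$)
$d{\left(C \right)} = \frac{1}{16}$ ($d{\left(C \right)} = \frac{-3 - - \frac{7}{2}}{8} = \frac{-3 + \frac{7}{2}}{8} = \frac{1}{8} \cdot \frac{1}{2} = \frac{1}{16}$)
$u{\left(A \right)} = \frac{1}{4}$ ($u{\left(A \right)} = 4 \cdot \frac{1}{16} = \frac{1}{4}$)
$G = \frac{4}{989}$ ($G = \frac{1}{247 + \frac{1}{4}} = \frac{1}{\frac{989}{4}} = \frac{4}{989} \approx 0.0040445$)
$\left(14 + G\right) 455 = \left(14 + \frac{4}{989}\right) 455 = \frac{13850}{989} \cdot 455 = \frac{6301750}{989}$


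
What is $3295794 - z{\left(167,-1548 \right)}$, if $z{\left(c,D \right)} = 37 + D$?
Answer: $3297305$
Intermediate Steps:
$3295794 - z{\left(167,-1548 \right)} = 3295794 - \left(37 - 1548\right) = 3295794 - -1511 = 3295794 + 1511 = 3297305$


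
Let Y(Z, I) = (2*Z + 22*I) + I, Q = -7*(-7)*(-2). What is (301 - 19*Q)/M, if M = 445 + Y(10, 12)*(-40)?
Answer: -2163/11395 ≈ -0.18982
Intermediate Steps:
Q = -98 (Q = 49*(-2) = -98)
Y(Z, I) = 2*Z + 23*I
M = -11395 (M = 445 + (2*10 + 23*12)*(-40) = 445 + (20 + 276)*(-40) = 445 + 296*(-40) = 445 - 11840 = -11395)
(301 - 19*Q)/M = (301 - 19*(-98))/(-11395) = (301 + 1862)*(-1/11395) = 2163*(-1/11395) = -2163/11395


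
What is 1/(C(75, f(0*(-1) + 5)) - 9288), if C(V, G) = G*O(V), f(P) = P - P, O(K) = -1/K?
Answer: -1/9288 ≈ -0.00010767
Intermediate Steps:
f(P) = 0
C(V, G) = -G/V (C(V, G) = G*(-1/V) = -G/V)
1/(C(75, f(0*(-1) + 5)) - 9288) = 1/(-1*0/75 - 9288) = 1/(-1*0*1/75 - 9288) = 1/(0 - 9288) = 1/(-9288) = -1/9288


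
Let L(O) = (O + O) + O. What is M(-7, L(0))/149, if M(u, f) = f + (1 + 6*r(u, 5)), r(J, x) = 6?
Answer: 37/149 ≈ 0.24832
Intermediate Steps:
L(O) = 3*O (L(O) = 2*O + O = 3*O)
M(u, f) = 37 + f (M(u, f) = f + (1 + 6*6) = f + (1 + 36) = f + 37 = 37 + f)
M(-7, L(0))/149 = (37 + 3*0)/149 = (37 + 0)*(1/149) = 37*(1/149) = 37/149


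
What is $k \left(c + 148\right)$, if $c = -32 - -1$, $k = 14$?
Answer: $1638$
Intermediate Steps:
$c = -31$ ($c = -32 + 1 = -31$)
$k \left(c + 148\right) = 14 \left(-31 + 148\right) = 14 \cdot 117 = 1638$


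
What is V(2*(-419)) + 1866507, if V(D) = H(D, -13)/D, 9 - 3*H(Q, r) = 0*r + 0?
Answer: 1564132863/838 ≈ 1.8665e+6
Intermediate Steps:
H(Q, r) = 3 (H(Q, r) = 3 - (0*r + 0)/3 = 3 - (0 + 0)/3 = 3 - 1/3*0 = 3 + 0 = 3)
V(D) = 3/D
V(2*(-419)) + 1866507 = 3/((2*(-419))) + 1866507 = 3/(-838) + 1866507 = 3*(-1/838) + 1866507 = -3/838 + 1866507 = 1564132863/838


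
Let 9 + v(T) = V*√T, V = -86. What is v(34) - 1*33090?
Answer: -33099 - 86*√34 ≈ -33600.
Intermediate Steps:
v(T) = -9 - 86*√T
v(34) - 1*33090 = (-9 - 86*√34) - 1*33090 = (-9 - 86*√34) - 33090 = -33099 - 86*√34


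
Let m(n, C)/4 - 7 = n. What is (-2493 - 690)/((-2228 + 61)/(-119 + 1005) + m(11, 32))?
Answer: -2820138/61625 ≈ -45.763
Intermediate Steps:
m(n, C) = 28 + 4*n
(-2493 - 690)/((-2228 + 61)/(-119 + 1005) + m(11, 32)) = (-2493 - 690)/((-2228 + 61)/(-119 + 1005) + (28 + 4*11)) = -3183/(-2167/886 + (28 + 44)) = -3183/(-2167*1/886 + 72) = -3183/(-2167/886 + 72) = -3183/61625/886 = -3183*886/61625 = -2820138/61625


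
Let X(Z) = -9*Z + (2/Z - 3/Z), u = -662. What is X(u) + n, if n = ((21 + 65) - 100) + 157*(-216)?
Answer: -18514815/662 ≈ -27968.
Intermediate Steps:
X(Z) = -1/Z - 9*Z (X(Z) = -9*Z - 1/Z = -1/Z - 9*Z)
n = -33926 (n = (86 - 100) - 33912 = -14 - 33912 = -33926)
X(u) + n = (-1/(-662) - 9*(-662)) - 33926 = (-1*(-1/662) + 5958) - 33926 = (1/662 + 5958) - 33926 = 3944197/662 - 33926 = -18514815/662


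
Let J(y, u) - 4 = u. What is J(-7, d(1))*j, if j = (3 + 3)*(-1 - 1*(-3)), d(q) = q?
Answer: 60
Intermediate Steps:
j = 12 (j = 6*(-1 + 3) = 6*2 = 12)
J(y, u) = 4 + u
J(-7, d(1))*j = (4 + 1)*12 = 5*12 = 60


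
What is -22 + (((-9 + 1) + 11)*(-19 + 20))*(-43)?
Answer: -151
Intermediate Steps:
-22 + (((-9 + 1) + 11)*(-19 + 20))*(-43) = -22 + ((-8 + 11)*1)*(-43) = -22 + (3*1)*(-43) = -22 + 3*(-43) = -22 - 129 = -151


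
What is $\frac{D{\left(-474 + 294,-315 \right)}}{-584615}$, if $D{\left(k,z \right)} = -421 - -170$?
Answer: $\frac{251}{584615} \approx 0.00042934$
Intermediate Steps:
$D{\left(k,z \right)} = -251$ ($D{\left(k,z \right)} = -421 + 170 = -251$)
$\frac{D{\left(-474 + 294,-315 \right)}}{-584615} = - \frac{251}{-584615} = \left(-251\right) \left(- \frac{1}{584615}\right) = \frac{251}{584615}$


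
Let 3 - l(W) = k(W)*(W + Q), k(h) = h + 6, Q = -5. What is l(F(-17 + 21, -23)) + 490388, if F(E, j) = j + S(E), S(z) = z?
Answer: 490079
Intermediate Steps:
k(h) = 6 + h
F(E, j) = E + j (F(E, j) = j + E = E + j)
l(W) = 3 - (-5 + W)*(6 + W) (l(W) = 3 - (6 + W)*(W - 5) = 3 - (6 + W)*(-5 + W) = 3 - (-5 + W)*(6 + W))
l(F(-17 + 21, -23)) + 490388 = (33 - ((-17 + 21) - 23) - ((-17 + 21) - 23)**2) + 490388 = (33 - (4 - 23) - (4 - 23)**2) + 490388 = (33 - 1*(-19) - 1*(-19)**2) + 490388 = (33 + 19 - 1*361) + 490388 = (33 + 19 - 361) + 490388 = -309 + 490388 = 490079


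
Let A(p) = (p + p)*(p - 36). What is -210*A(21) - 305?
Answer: 131995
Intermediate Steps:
A(p) = 2*p*(-36 + p) (A(p) = (2*p)*(-36 + p) = 2*p*(-36 + p))
-210*A(21) - 305 = -420*21*(-36 + 21) - 305 = -420*21*(-15) - 305 = -210*(-630) - 305 = 132300 - 305 = 131995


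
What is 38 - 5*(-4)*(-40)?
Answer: -762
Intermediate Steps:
38 - 5*(-4)*(-40) = 38 + 20*(-40) = 38 - 800 = -762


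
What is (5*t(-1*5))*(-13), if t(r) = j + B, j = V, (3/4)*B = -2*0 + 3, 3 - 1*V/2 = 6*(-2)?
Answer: -2210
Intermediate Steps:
V = 30 (V = 6 - 12*(-2) = 6 - 2*(-12) = 6 + 24 = 30)
B = 4 (B = 4*(-2*0 + 3)/3 = 4*(0 + 3)/3 = (4/3)*3 = 4)
j = 30
t(r) = 34 (t(r) = 30 + 4 = 34)
(5*t(-1*5))*(-13) = (5*34)*(-13) = 170*(-13) = -2210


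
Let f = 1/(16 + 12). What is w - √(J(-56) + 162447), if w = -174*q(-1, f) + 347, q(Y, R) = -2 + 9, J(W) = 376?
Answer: -871 - √162823 ≈ -1274.5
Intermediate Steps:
f = 1/28 ≈ 0.035714
q(Y, R) = 7
w = -871 (w = -174*7 + 347 = -1218 + 347 = -871)
w - √(J(-56) + 162447) = -871 - √(376 + 162447) = -871 - √162823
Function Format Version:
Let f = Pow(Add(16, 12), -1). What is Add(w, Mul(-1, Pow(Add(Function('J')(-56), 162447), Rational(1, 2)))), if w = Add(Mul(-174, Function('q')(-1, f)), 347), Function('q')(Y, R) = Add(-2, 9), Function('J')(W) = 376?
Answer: Add(-871, Mul(-1, Pow(162823, Rational(1, 2)))) ≈ -1274.5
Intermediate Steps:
f = Rational(1, 28) (f = Pow(28, -1) = Rational(1, 28) ≈ 0.035714)
Function('q')(Y, R) = 7
w = -871 (w = Add(Mul(-174, 7), 347) = Add(-1218, 347) = -871)
Add(w, Mul(-1, Pow(Add(Function('J')(-56), 162447), Rational(1, 2)))) = Add(-871, Mul(-1, Pow(Add(376, 162447), Rational(1, 2)))) = Add(-871, Mul(-1, Pow(162823, Rational(1, 2))))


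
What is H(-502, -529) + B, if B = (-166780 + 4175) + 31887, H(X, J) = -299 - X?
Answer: -130515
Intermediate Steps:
B = -130718 (B = -162605 + 31887 = -130718)
H(-502, -529) + B = (-299 - 1*(-502)) - 130718 = (-299 + 502) - 130718 = 203 - 130718 = -130515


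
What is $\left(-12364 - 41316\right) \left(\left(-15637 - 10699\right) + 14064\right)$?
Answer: $658760960$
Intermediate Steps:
$\left(-12364 - 41316\right) \left(\left(-15637 - 10699\right) + 14064\right) = - 53680 \left(\left(-15637 - 10699\right) + 14064\right) = - 53680 \left(-26336 + 14064\right) = \left(-53680\right) \left(-12272\right) = 658760960$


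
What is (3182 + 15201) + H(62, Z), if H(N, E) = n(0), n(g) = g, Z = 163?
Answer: 18383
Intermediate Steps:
H(N, E) = 0
(3182 + 15201) + H(62, Z) = (3182 + 15201) + 0 = 18383 + 0 = 18383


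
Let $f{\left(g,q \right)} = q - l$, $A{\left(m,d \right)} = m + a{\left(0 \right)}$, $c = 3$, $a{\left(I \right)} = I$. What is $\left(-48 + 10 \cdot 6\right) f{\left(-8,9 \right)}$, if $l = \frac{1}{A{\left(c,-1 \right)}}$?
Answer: $104$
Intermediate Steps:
$A{\left(m,d \right)} = m$ ($A{\left(m,d \right)} = m + 0 = m$)
$l = \frac{1}{3} \approx 0.33333$
$f{\left(g,q \right)} = - \frac{1}{3} + q$ ($f{\left(g,q \right)} = q - \frac{1}{3} = - \frac{1}{3} + q$)
$\left(-48 + 10 \cdot 6\right) f{\left(-8,9 \right)} = \left(-48 + 10 \cdot 6\right) \left(- \frac{1}{3} + 9\right) = \left(-48 + 60\right) \frac{26}{3} = 12 \cdot \frac{26}{3} = 104$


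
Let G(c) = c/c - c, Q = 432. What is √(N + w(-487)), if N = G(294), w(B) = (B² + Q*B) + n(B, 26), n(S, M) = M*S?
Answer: √13830 ≈ 117.60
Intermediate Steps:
w(B) = B² + 458*B (w(B) = (B² + 432*B) + 26*B = B² + 458*B)
G(c) = 1 - c
N = -293 (N = 1 - 1*294 = 1 - 294 = -293)
√(N + w(-487)) = √(-293 - 487*(458 - 487)) = √(-293 - 487*(-29)) = √(-293 + 14123) = √13830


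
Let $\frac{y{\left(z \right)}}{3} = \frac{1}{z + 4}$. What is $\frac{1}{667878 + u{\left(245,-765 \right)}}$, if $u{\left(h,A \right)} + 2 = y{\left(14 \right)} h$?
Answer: $\frac{6}{4007501} \approx 1.4972 \cdot 10^{-6}$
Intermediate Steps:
$y{\left(z \right)} = \frac{3}{4 + z}$ ($y{\left(z \right)} = \frac{3}{z + 4} = \frac{3}{4 + z}$)
$u{\left(h,A \right)} = -2 + \frac{h}{6}$ ($u{\left(h,A \right)} = -2 + \frac{3}{4 + 14} h = -2 + \frac{3}{18} h = -2 + 3 \cdot \frac{1}{18} h = -2 + \frac{h}{6}$)
$\frac{1}{667878 + u{\left(245,-765 \right)}} = \frac{1}{667878 + \left(-2 + \frac{1}{6} \cdot 245\right)} = \frac{1}{667878 + \left(-2 + \frac{245}{6}\right)} = \frac{1}{667878 + \frac{233}{6}} = \frac{1}{\frac{4007501}{6}} = \frac{6}{4007501}$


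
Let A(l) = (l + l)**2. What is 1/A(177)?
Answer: 1/125316 ≈ 7.9798e-6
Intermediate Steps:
A(l) = 4*l**2 (A(l) = (2*l)**2 = 4*l**2)
1/A(177) = 1/(4*177**2) = 1/(4*31329) = 1/125316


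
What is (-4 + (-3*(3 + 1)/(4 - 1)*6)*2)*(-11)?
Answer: 572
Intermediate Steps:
(-4 + (-3*(3 + 1)/(4 - 1)*6)*2)*(-11) = (-4 + (-12/3*6)*2)*(-11) = (-4 + (-3*4/3*6)*2)*(-11) = (-4 - 4*6*2)*(-11) = (-4 - 24*2)*(-11) = (-4 - 48)*(-11) = -52*(-11) = 572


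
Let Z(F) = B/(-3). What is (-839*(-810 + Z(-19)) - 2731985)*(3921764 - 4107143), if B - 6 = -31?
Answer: 381767040880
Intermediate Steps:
B = -25 (B = 6 - 31 = -25)
Z(F) = 25/3 (Z(F) = -25/(-3) = -25*(-1/3) = 25/3)
(-839*(-810 + Z(-19)) - 2731985)*(3921764 - 4107143) = (-839*(-810 + 25/3) - 2731985)*(3921764 - 4107143) = (-839*(-2405/3) - 2731985)*(-185379) = (2017795/3 - 2731985)*(-185379) = -6178160/3*(-185379) = 381767040880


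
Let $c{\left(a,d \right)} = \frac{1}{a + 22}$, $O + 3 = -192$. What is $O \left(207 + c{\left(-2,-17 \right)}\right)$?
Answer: $- \frac{161499}{4} \approx -40375.0$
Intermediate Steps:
$O = -195$ ($O = -3 - 192 = -195$)
$c{\left(a,d \right)} = \frac{1}{22 + a}$
$O \left(207 + c{\left(-2,-17 \right)}\right) = - 195 \left(207 + \frac{1}{22 - 2}\right) = - 195 \left(207 + \frac{1}{20}\right) = \left(-195\right) \frac{4141}{20} = - \frac{161499}{4}$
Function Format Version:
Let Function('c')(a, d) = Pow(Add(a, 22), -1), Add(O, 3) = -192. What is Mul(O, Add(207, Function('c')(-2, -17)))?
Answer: Rational(-161499, 4) ≈ -40375.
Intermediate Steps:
O = -195 (O = Add(-3, -192) = -195)
Function('c')(a, d) = Pow(Add(22, a), -1)
Mul(O, Add(207, Function('c')(-2, -17))) = Mul(-195, Add(207, Pow(Add(22, -2), -1))) = Mul(-195, Add(207, Pow(20, -1))) = Mul(-195, Add(207, Rational(1, 20))) = Mul(-195, Rational(4141, 20)) = Rational(-161499, 4)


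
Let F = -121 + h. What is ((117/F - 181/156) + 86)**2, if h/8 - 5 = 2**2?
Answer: 397231449169/58430736 ≈ 6798.3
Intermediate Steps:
h = 72 (h = 40 + 8*2**2 = 40 + 8*4 = 40 + 32 = 72)
F = -49 (F = -121 + 72 = -49)
((117/F - 181/156) + 86)**2 = ((117/(-49) - 181/156) + 86)**2 = ((117*(-1/49) - 181*1/156) + 86)**2 = ((-117/49 - 181/156) + 86)**2 = (-27121/7644 + 86)**2 = (630263/7644)**2 = 397231449169/58430736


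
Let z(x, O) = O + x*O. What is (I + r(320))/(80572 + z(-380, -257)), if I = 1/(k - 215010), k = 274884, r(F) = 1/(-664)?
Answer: -5921/707563389960 ≈ -8.3681e-9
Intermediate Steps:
r(F) = -1/664
z(x, O) = O + O*x
I = 1/59874 (I = 1/(274884 - 215010) = 1/59874 ≈ 1.6702e-5)
(I + r(320))/(80572 + z(-380, -257)) = (1/59874 - 1/664)/(80572 - 257*(1 - 380)) = -29605/(19878168*(80572 - 257*(-379))) = -29605/(19878168*(80572 + 97403)) = -29605/19878168/177975 = -29605/19878168*1/177975 = -5921/707563389960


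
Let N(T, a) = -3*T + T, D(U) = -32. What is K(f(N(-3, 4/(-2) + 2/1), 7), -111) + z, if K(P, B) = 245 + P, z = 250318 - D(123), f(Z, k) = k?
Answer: 250602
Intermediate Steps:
N(T, a) = -2*T
z = 250350 (z = 250318 - 1*(-32) = 250318 + 32 = 250350)
K(f(N(-3, 4/(-2) + 2/1), 7), -111) + z = (245 + 7) + 250350 = 252 + 250350 = 250602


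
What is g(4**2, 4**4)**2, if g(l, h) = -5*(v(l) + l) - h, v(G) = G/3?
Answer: 1183744/9 ≈ 1.3153e+5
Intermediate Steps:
v(G) = G/3 (v(G) = G*(1/3) = G/3)
g(l, h) = -h - 20*l/3 (g(l, h) = -5*(l/3 + l) - h = -20*l/3 - h = -h - 20*l/3)
g(4**2, 4**4)**2 = (-1*4**4 - 20/3*4**2)**2 = (-1*256 - 20/3*16)**2 = (-256 - 320/3)**2 = (-1088/3)**2 = 1183744/9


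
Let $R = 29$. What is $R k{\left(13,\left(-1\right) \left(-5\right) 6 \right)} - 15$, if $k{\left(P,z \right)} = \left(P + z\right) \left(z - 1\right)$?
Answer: $36148$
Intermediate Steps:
$k{\left(P,z \right)} = \left(-1 + z\right) \left(P + z\right)$ ($k{\left(P,z \right)} = \left(P + z\right) \left(-1 + z\right) = \left(-1 + z\right) \left(P + z\right)$)
$R k{\left(13,\left(-1\right) \left(-5\right) 6 \right)} - 15 = 29 \left(\left(\left(-1\right) \left(-5\right) 6\right)^{2} - 13 - \left(-1\right) \left(-5\right) 6 + 13 \left(-1\right) \left(-5\right) 6\right) - 15 = 29 \left(\left(5 \cdot 6\right)^{2} - 13 - 5 \cdot 6 + 13 \cdot 5 \cdot 6\right) - 15 = 29 \left(30^{2} - 13 - 30 + 13 \cdot 30\right) - 15 = 29 \left(900 - 13 - 30 + 390\right) - 15 = 29 \cdot 1247 - 15 = 36163 - 15 = 36148$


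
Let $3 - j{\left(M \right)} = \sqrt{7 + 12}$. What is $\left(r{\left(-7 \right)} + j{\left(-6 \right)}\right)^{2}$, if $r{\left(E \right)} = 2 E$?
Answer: $\left(11 + \sqrt{19}\right)^{2} \approx 235.9$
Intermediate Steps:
$j{\left(M \right)} = 3 - \sqrt{19}$ ($j{\left(M \right)} = 3 - \sqrt{7 + 12} = 3 - \sqrt{19}$)
$\left(r{\left(-7 \right)} + j{\left(-6 \right)}\right)^{2} = \left(2 \left(-7\right) + \left(3 - \sqrt{19}\right)\right)^{2} = \left(-14 + \left(3 - \sqrt{19}\right)\right)^{2} = \left(-11 - \sqrt{19}\right)^{2}$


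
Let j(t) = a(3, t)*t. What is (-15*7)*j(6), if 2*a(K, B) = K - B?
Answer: 945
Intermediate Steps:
a(K, B) = K/2 - B/2 (a(K, B) = (K - B)/2 = K/2 - B/2)
j(t) = t*(3/2 - t/2) (j(t) = ((½)*3 - t/2)*t = (3/2 - t/2)*t = t*(3/2 - t/2))
(-15*7)*j(6) = (-15*7)*((½)*6*(3 - 1*6)) = -105*6*(3 - 6)/2 = -105*6*(-3)/2 = -105*(-9) = 945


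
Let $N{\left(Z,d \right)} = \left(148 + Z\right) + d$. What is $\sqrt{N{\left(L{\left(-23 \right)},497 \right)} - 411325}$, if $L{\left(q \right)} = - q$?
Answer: $i \sqrt{410657} \approx 640.83 i$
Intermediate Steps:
$N{\left(Z,d \right)} = 148 + Z + d$
$\sqrt{N{\left(L{\left(-23 \right)},497 \right)} - 411325} = \sqrt{\left(148 - -23 + 497\right) - 411325} = \sqrt{\left(148 + 23 + 497\right) - 411325} = \sqrt{668 - 411325} = \sqrt{-410657} = i \sqrt{410657}$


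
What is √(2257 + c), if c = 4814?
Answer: √7071 ≈ 84.089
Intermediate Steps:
√(2257 + c) = √(2257 + 4814) = √7071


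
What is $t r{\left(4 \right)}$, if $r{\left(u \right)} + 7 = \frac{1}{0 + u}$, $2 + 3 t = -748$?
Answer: $\frac{3375}{2} \approx 1687.5$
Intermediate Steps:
$t = -250$ ($t = - \frac{2}{3} + \frac{1}{3} \left(-748\right) = - \frac{2}{3} - \frac{748}{3} = -250$)
$r{\left(u \right)} = -7 + \frac{1}{u}$ ($r{\left(u \right)} = -7 + \frac{1}{0 + u} = -7 + \frac{1}{u}$)
$t r{\left(4 \right)} = - 250 \left(-7 + \frac{1}{4}\right) = \left(-250\right) \left(- \frac{27}{4}\right) = \frac{3375}{2}$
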